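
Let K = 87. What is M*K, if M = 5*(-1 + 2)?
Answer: 435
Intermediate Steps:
M = 5 (M = 5*1 = 5)
M*K = 5*87 = 435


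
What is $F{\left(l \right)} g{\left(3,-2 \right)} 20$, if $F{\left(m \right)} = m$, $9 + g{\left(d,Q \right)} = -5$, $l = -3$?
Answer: $840$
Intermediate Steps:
$g{\left(d,Q \right)} = -14$ ($g{\left(d,Q \right)} = -9 - 5 = -14$)
$F{\left(l \right)} g{\left(3,-2 \right)} 20 = \left(-3\right) \left(-14\right) 20 = 42 \cdot 20 = 840$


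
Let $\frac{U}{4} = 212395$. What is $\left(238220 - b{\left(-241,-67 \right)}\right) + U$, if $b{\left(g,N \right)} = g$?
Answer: $1088041$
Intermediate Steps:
$U = 849580$ ($U = 4 \cdot 212395 = 849580$)
$\left(238220 - b{\left(-241,-67 \right)}\right) + U = \left(238220 - -241\right) + 849580 = \left(238220 + 241\right) + 849580 = 238461 + 849580 = 1088041$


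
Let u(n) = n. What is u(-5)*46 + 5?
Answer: -225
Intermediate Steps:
u(-5)*46 + 5 = -5*46 + 5 = -230 + 5 = -225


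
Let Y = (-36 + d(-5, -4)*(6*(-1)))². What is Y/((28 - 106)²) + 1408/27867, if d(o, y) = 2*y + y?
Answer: 1241164/4709523 ≈ 0.26354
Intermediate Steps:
d(o, y) = 3*y
Y = 1296 (Y = (-36 + (3*(-4))*(6*(-1)))² = (-36 - 12*(-6))² = (-36 + 72)² = 36² = 1296)
Y/((28 - 106)²) + 1408/27867 = 1296/((28 - 106)²) + 1408/27867 = 1296/((-78)²) + 1408*(1/27867) = 1296/6084 + 1408/27867 = 1296*(1/6084) + 1408/27867 = 36/169 + 1408/27867 = 1241164/4709523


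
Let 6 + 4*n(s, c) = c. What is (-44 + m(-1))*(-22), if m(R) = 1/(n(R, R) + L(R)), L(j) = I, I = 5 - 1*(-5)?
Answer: 2896/3 ≈ 965.33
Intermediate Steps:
I = 10 (I = 5 + 5 = 10)
n(s, c) = -3/2 + c/4
L(j) = 10
m(R) = 1/(17/2 + R/4) (m(R) = 1/((-3/2 + R/4) + 10) = 1/(17/2 + R/4))
(-44 + m(-1))*(-22) = (-44 + 4/(34 - 1))*(-22) = (-44 + 4/33)*(-22) = -1448/33*(-22) = 2896/3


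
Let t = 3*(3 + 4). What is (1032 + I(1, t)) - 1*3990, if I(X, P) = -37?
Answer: -2995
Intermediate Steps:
t = 21 (t = 3*7 = 21)
(1032 + I(1, t)) - 1*3990 = (1032 - 37) - 1*3990 = 995 - 3990 = -2995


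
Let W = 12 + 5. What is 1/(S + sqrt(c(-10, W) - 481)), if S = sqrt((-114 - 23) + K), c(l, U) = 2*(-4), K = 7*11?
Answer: -I/(sqrt(489) + 2*sqrt(15)) ≈ -0.03349*I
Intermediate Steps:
W = 17
K = 77
c(l, U) = -8
S = 2*I*sqrt(15) (S = sqrt((-114 - 23) + 77) = sqrt(-137 + 77) = sqrt(-60) = 2*I*sqrt(15) ≈ 7.746*I)
1/(S + sqrt(c(-10, W) - 481)) = 1/(2*I*sqrt(15) + sqrt(-8 - 481)) = 1/(2*I*sqrt(15) + sqrt(-489)) = 1/(2*I*sqrt(15) + I*sqrt(489)) = 1/(I*sqrt(489) + 2*I*sqrt(15))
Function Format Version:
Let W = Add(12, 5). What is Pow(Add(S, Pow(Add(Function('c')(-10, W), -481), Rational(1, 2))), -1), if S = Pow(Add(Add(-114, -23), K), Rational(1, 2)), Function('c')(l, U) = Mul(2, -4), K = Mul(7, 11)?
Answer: Mul(-1, I, Pow(Add(Pow(489, Rational(1, 2)), Mul(2, Pow(15, Rational(1, 2)))), -1)) ≈ Mul(-0.033490, I)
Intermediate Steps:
W = 17
K = 77
Function('c')(l, U) = -8
S = Mul(2, I, Pow(15, Rational(1, 2))) (S = Pow(Add(Add(-114, -23), 77), Rational(1, 2)) = Pow(Add(-137, 77), Rational(1, 2)) = Pow(-60, Rational(1, 2)) = Mul(2, I, Pow(15, Rational(1, 2))) ≈ Mul(7.7460, I))
Pow(Add(S, Pow(Add(Function('c')(-10, W), -481), Rational(1, 2))), -1) = Pow(Add(Mul(2, I, Pow(15, Rational(1, 2))), Pow(Add(-8, -481), Rational(1, 2))), -1) = Pow(Add(Mul(2, I, Pow(15, Rational(1, 2))), Pow(-489, Rational(1, 2))), -1) = Pow(Add(Mul(2, I, Pow(15, Rational(1, 2))), Mul(I, Pow(489, Rational(1, 2)))), -1) = Pow(Add(Mul(I, Pow(489, Rational(1, 2))), Mul(2, I, Pow(15, Rational(1, 2)))), -1)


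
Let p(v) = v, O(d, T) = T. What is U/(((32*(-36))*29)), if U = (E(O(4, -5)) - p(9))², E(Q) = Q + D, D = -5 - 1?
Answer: -25/2088 ≈ -0.011973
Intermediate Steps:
D = -6
E(Q) = -6 + Q (E(Q) = Q - 6 = -6 + Q)
U = 400 (U = ((-6 - 5) - 1*9)² = (-11 - 9)² = (-20)² = 400)
U/(((32*(-36))*29)) = 400/(((32*(-36))*29)) = 400/((-1152*29)) = 400/(-33408) = 400*(-1/33408) = -25/2088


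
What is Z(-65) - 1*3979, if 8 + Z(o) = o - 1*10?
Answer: -4062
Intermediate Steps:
Z(o) = -18 + o (Z(o) = -8 + (o - 1*10) = -8 + (o - 10) = -8 + (-10 + o) = -18 + o)
Z(-65) - 1*3979 = (-18 - 65) - 1*3979 = -83 - 3979 = -4062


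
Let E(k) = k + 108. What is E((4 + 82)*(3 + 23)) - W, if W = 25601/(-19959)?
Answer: 46809497/19959 ≈ 2345.3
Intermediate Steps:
E(k) = 108 + k
W = -25601/19959 (W = 25601*(-1/19959) = -25601/19959 ≈ -1.2827)
E((4 + 82)*(3 + 23)) - W = (108 + (4 + 82)*(3 + 23)) - 1*(-25601/19959) = (108 + 86*26) + 25601/19959 = (108 + 2236) + 25601/19959 = 2344 + 25601/19959 = 46809497/19959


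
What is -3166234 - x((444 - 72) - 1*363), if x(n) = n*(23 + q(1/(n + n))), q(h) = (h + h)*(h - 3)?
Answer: -56995885/18 ≈ -3.1664e+6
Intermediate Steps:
q(h) = 2*h*(-3 + h) (q(h) = (2*h)*(-3 + h) = 2*h*(-3 + h))
x(n) = n*(23 + (-3 + 1/(2*n))/n) (x(n) = n*(23 + 2*(-3 + 1/(n + n))/(n + n)) = n*(23 + 2*(-3 + 1/(2*n))/((2*n))) = n*(23 + 2*(1/(2*n))*(-3 + 1/(2*n))) = n*(23 + (-3 + 1/(2*n))/n))
-3166234 - x((444 - 72) - 1*363) = -3166234 - (-3 + 1/(2*((444 - 72) - 1*363)) + 23*((444 - 72) - 1*363)) = -3166234 - (-3 + 1/(2*(372 - 363)) + 23*(372 - 363)) = -3166234 - (-3 + (1/2)/9 + 23*9) = -3166234 - (-3 + (1/2)*(1/9) + 207) = -3166234 - (-3 + 1/18 + 207) = -3166234 - 1*3673/18 = -3166234 - 3673/18 = -56995885/18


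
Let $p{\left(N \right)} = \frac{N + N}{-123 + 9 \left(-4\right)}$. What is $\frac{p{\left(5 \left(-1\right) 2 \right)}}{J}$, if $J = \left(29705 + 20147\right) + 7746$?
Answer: $\frac{10}{4579041} \approx 2.1839 \cdot 10^{-6}$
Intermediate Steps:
$J = 57598$ ($J = 49852 + 7746 = 57598$)
$p{\left(N \right)} = - \frac{2 N}{159}$ ($p{\left(N \right)} = \frac{2 N}{-123 - 36} = \frac{2 N}{-159} = 2 N \left(- \frac{1}{159}\right) = - \frac{2 N}{159}$)
$\frac{p{\left(5 \left(-1\right) 2 \right)}}{J} = \frac{\left(- \frac{2}{159}\right) 5 \left(-1\right) 2}{57598} = - \frac{2 \left(\left(-5\right) 2\right)}{159} \cdot \frac{1}{57598} = \left(- \frac{2}{159}\right) \left(-10\right) \frac{1}{57598} = \frac{20}{159} \cdot \frac{1}{57598} = \frac{10}{4579041}$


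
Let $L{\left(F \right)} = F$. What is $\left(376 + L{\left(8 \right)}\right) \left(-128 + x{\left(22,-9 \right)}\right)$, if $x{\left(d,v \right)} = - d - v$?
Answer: $-54144$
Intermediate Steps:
$\left(376 + L{\left(8 \right)}\right) \left(-128 + x{\left(22,-9 \right)}\right) = \left(376 + 8\right) \left(-128 - 13\right) = 384 \left(-128 + \left(-22 + 9\right)\right) = 384 \left(-128 - 13\right) = 384 \left(-141\right) = -54144$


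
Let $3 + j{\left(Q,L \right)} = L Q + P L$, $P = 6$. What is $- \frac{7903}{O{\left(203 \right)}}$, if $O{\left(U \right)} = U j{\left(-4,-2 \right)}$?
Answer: $\frac{1129}{203} \approx 5.5616$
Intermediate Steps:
$j{\left(Q,L \right)} = -3 + 6 L + L Q$ ($j{\left(Q,L \right)} = -3 + \left(L Q + 6 L\right) = -3 + \left(6 L + L Q\right) = -3 + 6 L + L Q$)
$O{\left(U \right)} = - 7 U$ ($O{\left(U \right)} = U \left(-3 + 6 \left(-2\right) - -8\right) = U \left(-3 - 12 + 8\right) = U \left(-7\right) = - 7 U$)
$- \frac{7903}{O{\left(203 \right)}} = - \frac{7903}{\left(-7\right) 203} = - \frac{7903}{-1421} = \left(-7903\right) \left(- \frac{1}{1421}\right) = \frac{1129}{203}$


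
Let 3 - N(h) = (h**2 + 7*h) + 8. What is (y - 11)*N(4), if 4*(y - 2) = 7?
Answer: 1421/4 ≈ 355.25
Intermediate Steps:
y = 15/4 (y = 2 + (1/4)*7 = 2 + 7/4 = 15/4 ≈ 3.7500)
N(h) = -5 - h**2 - 7*h (N(h) = 3 - ((h**2 + 7*h) + 8) = 3 - (8 + h**2 + 7*h) = 3 + (-8 - h**2 - 7*h) = -5 - h**2 - 7*h)
(y - 11)*N(4) = (15/4 - 11)*(-5 - 1*4**2 - 7*4) = -29*(-5 - 1*16 - 28)/4 = -29*(-5 - 16 - 28)/4 = -29/4*(-49) = 1421/4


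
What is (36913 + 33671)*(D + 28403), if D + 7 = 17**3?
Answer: 2351082456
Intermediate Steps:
D = 4906 (D = -7 + 17**3 = -7 + 4913 = 4906)
(36913 + 33671)*(D + 28403) = (36913 + 33671)*(4906 + 28403) = 70584*33309 = 2351082456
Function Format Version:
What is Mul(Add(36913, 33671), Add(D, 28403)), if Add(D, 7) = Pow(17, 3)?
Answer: 2351082456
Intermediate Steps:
D = 4906 (D = Add(-7, Pow(17, 3)) = Add(-7, 4913) = 4906)
Mul(Add(36913, 33671), Add(D, 28403)) = Mul(Add(36913, 33671), Add(4906, 28403)) = Mul(70584, 33309) = 2351082456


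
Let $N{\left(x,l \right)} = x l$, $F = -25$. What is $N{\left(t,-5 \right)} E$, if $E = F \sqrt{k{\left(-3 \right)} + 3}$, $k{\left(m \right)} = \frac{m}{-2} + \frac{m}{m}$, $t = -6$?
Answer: $- 375 \sqrt{22} \approx -1758.9$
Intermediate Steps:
$k{\left(m \right)} = 1 - \frac{m}{2}$ ($k{\left(m \right)} = m \left(- \frac{1}{2}\right) + 1 = - \frac{m}{2} + 1 = 1 - \frac{m}{2}$)
$N{\left(x,l \right)} = l x$
$E = - \frac{25 \sqrt{22}}{2}$ ($E = - 25 \sqrt{\left(1 - - \frac{3}{2}\right) + 3} = - 25 \sqrt{\left(1 + \frac{3}{2}\right) + 3} = - 25 \sqrt{\frac{5}{2} + 3} = - 25 \sqrt{\frac{11}{2}} = - 25 \frac{\sqrt{22}}{2} = - \frac{25 \sqrt{22}}{2} \approx -58.63$)
$N{\left(t,-5 \right)} E = \left(-5\right) \left(-6\right) \left(- \frac{25 \sqrt{22}}{2}\right) = 30 \left(- \frac{25 \sqrt{22}}{2}\right) = - 375 \sqrt{22}$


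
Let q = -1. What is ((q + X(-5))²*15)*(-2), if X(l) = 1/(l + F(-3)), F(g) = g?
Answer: -1215/32 ≈ -37.969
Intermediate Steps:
X(l) = 1/(-3 + l) (X(l) = 1/(l - 3) = 1/(-3 + l))
((q + X(-5))²*15)*(-2) = ((-1 + 1/(-3 - 5))²*15)*(-2) = ((-1 + 1/(-8))²*15)*(-2) = ((-1 - ⅛)²*15)*(-2) = ((-9/8)²*15)*(-2) = ((81/64)*15)*(-2) = (1215/64)*(-2) = -1215/32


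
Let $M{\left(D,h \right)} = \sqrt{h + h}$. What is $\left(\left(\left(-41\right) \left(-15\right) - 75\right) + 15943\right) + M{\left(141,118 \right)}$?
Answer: $16483 + 2 \sqrt{59} \approx 16498.0$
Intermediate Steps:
$M{\left(D,h \right)} = \sqrt{2} \sqrt{h}$ ($M{\left(D,h \right)} = \sqrt{2 h} = \sqrt{2} \sqrt{h}$)
$\left(\left(\left(-41\right) \left(-15\right) - 75\right) + 15943\right) + M{\left(141,118 \right)} = \left(\left(\left(-41\right) \left(-15\right) - 75\right) + 15943\right) + \sqrt{2} \sqrt{118} = \left(\left(615 - 75\right) + 15943\right) + 2 \sqrt{59} = \left(540 + 15943\right) + 2 \sqrt{59} = 16483 + 2 \sqrt{59}$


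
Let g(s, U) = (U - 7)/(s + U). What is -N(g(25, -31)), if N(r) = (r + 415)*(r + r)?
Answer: -48032/9 ≈ -5336.9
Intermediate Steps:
g(s, U) = (-7 + U)/(U + s)
N(r) = 2*r*(415 + r) (N(r) = (415 + r)*(2*r) = 2*r*(415 + r))
-N(g(25, -31)) = -2*(-7 - 31)/(-31 + 25)*(415 + (-7 - 31)/(-31 + 25)) = -2*-38/(-6)*(415 - 38/(-6)) = -2*(-⅙*(-38))*(415 - ⅙*(-38)) = -2*19*(415 + 19/3)/3 = -2*19*1264/(3*3) = -1*48032/9 = -48032/9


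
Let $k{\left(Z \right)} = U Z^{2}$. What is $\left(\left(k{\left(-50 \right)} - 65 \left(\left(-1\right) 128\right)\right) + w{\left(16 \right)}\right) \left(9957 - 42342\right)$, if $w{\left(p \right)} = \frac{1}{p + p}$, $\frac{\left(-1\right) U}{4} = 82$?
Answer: $\frac{841160185215}{32} \approx 2.6286 \cdot 10^{10}$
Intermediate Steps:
$U = -328$ ($U = \left(-4\right) 82 = -328$)
$k{\left(Z \right)} = - 328 Z^{2}$
$w{\left(p \right)} = \frac{1}{2 p}$
$\left(\left(k{\left(-50 \right)} - 65 \left(\left(-1\right) 128\right)\right) + w{\left(16 \right)}\right) \left(9957 - 42342\right) = \left(\left(- 328 \left(-50\right)^{2} - 65 \left(\left(-1\right) 128\right)\right) + \frac{1}{2 \cdot 16}\right) \left(9957 - 42342\right) = \left(\left(\left(-328\right) 2500 - 65 \left(-128\right)\right) + \frac{1}{2} \cdot \frac{1}{16}\right) \left(-32385\right) = \left(\left(-820000 - -8320\right) + \frac{1}{32}\right) \left(-32385\right) = \left(\left(-820000 + 8320\right) + \frac{1}{32}\right) \left(-32385\right) = \left(-811680 + \frac{1}{32}\right) \left(-32385\right) = \left(- \frac{25973759}{32}\right) \left(-32385\right) = \frac{841160185215}{32}$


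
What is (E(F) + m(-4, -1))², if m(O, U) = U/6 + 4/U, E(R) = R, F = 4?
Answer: 1/36 ≈ 0.027778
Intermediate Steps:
m(O, U) = 4/U + U/6 (m(O, U) = U*(⅙) + 4/U = U/6 + 4/U = 4/U + U/6)
(E(F) + m(-4, -1))² = (4 + (4/(-1) + (⅙)*(-1)))² = (4 + (4*(-1) - ⅙))² = (4 + (-4 - ⅙))² = (4 - 25/6)² = (-⅙)² = 1/36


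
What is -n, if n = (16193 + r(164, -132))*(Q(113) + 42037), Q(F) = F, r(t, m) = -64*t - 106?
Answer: -235660650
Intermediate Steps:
r(t, m) = -106 - 64*t
n = 235660650 (n = (16193 + (-106 - 64*164))*(113 + 42037) = (16193 + (-106 - 10496))*42150 = (16193 - 10602)*42150 = 5591*42150 = 235660650)
-n = -1*235660650 = -235660650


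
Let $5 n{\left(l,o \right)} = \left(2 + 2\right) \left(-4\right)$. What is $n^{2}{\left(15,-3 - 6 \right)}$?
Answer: $\frac{256}{25} \approx 10.24$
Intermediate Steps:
$n{\left(l,o \right)} = - \frac{16}{5}$ ($n{\left(l,o \right)} = \frac{\left(2 + 2\right) \left(-4\right)}{5} = \frac{4 \left(-4\right)}{5} = \frac{1}{5} \left(-16\right) = - \frac{16}{5}$)
$n^{2}{\left(15,-3 - 6 \right)} = \left(- \frac{16}{5}\right)^{2} = \frac{256}{25}$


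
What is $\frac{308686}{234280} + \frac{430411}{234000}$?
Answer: $\frac{4326730327}{1370538000} \approx 3.157$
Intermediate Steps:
$\frac{308686}{234280} + \frac{430411}{234000} = 308686 \cdot \frac{1}{234280} + 430411 \cdot \frac{1}{234000} = \frac{154343}{117140} + \frac{430411}{234000} = \frac{4326730327}{1370538000}$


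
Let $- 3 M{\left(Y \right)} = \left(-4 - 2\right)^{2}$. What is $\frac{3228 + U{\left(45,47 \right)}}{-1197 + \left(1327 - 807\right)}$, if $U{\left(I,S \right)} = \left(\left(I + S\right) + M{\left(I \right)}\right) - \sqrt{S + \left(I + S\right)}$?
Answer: $- \frac{3308}{677} + \frac{\sqrt{139}}{677} \approx -4.8689$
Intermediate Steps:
$M{\left(Y \right)} = -12$ ($M{\left(Y \right)} = - \frac{\left(-4 - 2\right)^{2}}{3} = - \frac{\left(-6\right)^{2}}{3} = \left(- \frac{1}{3}\right) 36 = -12$)
$U{\left(I,S \right)} = -12 + I + S - \sqrt{I + 2 S}$ ($U{\left(I,S \right)} = \left(\left(I + S\right) - 12\right) - \sqrt{S + \left(I + S\right)} = \left(-12 + I + S\right) - \sqrt{I + 2 S} = -12 + I + S - \sqrt{I + 2 S}$)
$\frac{3228 + U{\left(45,47 \right)}}{-1197 + \left(1327 - 807\right)} = \frac{3228 + \left(-12 + 45 + 47 - \sqrt{45 + 2 \cdot 47}\right)}{-1197 + \left(1327 - 807\right)} = \frac{3228 + \left(-12 + 45 + 47 - \sqrt{45 + 94}\right)}{-1197 + \left(1327 - 807\right)} = \frac{3228 + \left(-12 + 45 + 47 - \sqrt{139}\right)}{-1197 + 520} = \frac{3228 + \left(80 - \sqrt{139}\right)}{-677} = \left(3308 - \sqrt{139}\right) \left(- \frac{1}{677}\right) = - \frac{3308}{677} + \frac{\sqrt{139}}{677}$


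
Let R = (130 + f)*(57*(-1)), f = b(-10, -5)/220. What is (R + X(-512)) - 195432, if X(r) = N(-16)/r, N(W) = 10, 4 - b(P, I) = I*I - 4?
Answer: -2855953619/14080 ≈ -2.0284e+5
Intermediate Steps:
b(P, I) = 8 - I**2 (b(P, I) = 4 - (I*I - 4) = 4 - (I**2 - 4) = 4 - (-4 + I**2) = 4 + (4 - I**2) = 8 - I**2)
f = -17/220 (f = (8 - 1*(-5)**2)/220 = (8 - 1*25)*(1/220) = (8 - 25)*(1/220) = -17*1/220 = -17/220 ≈ -0.077273)
R = -1629231/220 (R = (130 - 17/220)*(57*(-1)) = (28583/220)*(-57) = -1629231/220 ≈ -7405.6)
X(r) = 10/r
(R + X(-512)) - 195432 = (-1629231/220 + 10/(-512)) - 195432 = (-1629231/220 + 10*(-1/512)) - 195432 = (-1629231/220 - 5/256) - 195432 = -104271059/14080 - 195432 = -2855953619/14080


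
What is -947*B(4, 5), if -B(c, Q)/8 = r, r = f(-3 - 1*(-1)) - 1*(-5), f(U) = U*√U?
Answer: 37880 - 15152*I*√2 ≈ 37880.0 - 21428.0*I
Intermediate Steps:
f(U) = U^(3/2)
r = 5 - 2*I*√2 (r = (-3 - 1*(-1))^(3/2) - 1*(-5) = (-3 + 1)^(3/2) + 5 = (-2)^(3/2) + 5 = -2*I*√2 + 5 = 5 - 2*I*√2 ≈ 5.0 - 2.8284*I)
B(c, Q) = -40 + 16*I*√2 (B(c, Q) = -8*(5 - 2*I*√2) = -40 + 16*I*√2)
-947*B(4, 5) = -947*(-40 + 16*I*√2) = 37880 - 15152*I*√2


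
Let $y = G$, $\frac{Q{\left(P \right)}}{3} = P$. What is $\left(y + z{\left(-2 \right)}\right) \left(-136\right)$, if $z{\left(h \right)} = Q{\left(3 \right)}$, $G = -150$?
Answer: $19176$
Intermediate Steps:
$Q{\left(P \right)} = 3 P$
$z{\left(h \right)} = 9$ ($z{\left(h \right)} = 3 \cdot 3 = 9$)
$y = -150$
$\left(y + z{\left(-2 \right)}\right) \left(-136\right) = \left(-150 + 9\right) \left(-136\right) = \left(-141\right) \left(-136\right) = 19176$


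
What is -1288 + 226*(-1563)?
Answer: -354526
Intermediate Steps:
-1288 + 226*(-1563) = -1288 - 353238 = -354526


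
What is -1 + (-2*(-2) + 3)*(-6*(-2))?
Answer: 83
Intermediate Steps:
-1 + (-2*(-2) + 3)*(-6*(-2)) = -1 + (4 + 3)*12 = -1 + 7*12 = -1 + 84 = 83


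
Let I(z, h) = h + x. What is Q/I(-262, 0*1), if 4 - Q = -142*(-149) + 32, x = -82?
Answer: 10593/41 ≈ 258.37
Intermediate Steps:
I(z, h) = -82 + h (I(z, h) = h - 82 = -82 + h)
Q = -21186 (Q = 4 - (-142*(-149) + 32) = 4 - (21158 + 32) = 4 - 1*21190 = 4 - 21190 = -21186)
Q/I(-262, 0*1) = -21186/(-82 + 0*1) = -21186/(-82 + 0) = -21186/(-82) = -21186*(-1/82) = 10593/41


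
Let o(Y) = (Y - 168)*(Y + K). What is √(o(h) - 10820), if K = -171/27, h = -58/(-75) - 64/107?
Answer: I*√70028616646/2675 ≈ 98.927*I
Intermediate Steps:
h = 1406/8025 (h = -58*(-1/75) - 64*1/107 = 58/75 - 64/107 = 1406/8025 ≈ 0.17520)
K = -19/3 (K = -171*1/27 = -19/3 ≈ -6.3333)
o(Y) = (-168 + Y)*(-19/3 + Y) (o(Y) = (Y - 168)*(Y - 19/3) = (-168 + Y)*(-19/3 + Y))
√(o(h) - 10820) = √((1064 + (1406/8025)² - 523/3*1406/8025) - 10820) = √((1064 + 1976836/64400625 - 735338/24075) - 10820) = √(7395245854/7155625 - 10820) = √(-70028616646/7155625) = I*√70028616646/2675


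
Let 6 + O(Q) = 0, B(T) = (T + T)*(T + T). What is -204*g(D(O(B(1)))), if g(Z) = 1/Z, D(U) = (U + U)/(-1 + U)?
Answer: -119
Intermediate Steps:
B(T) = 4*T**2 (B(T) = (2*T)*(2*T) = 4*T**2)
O(Q) = -6 (O(Q) = -6 + 0 = -6)
D(U) = 2*U/(-1 + U) (D(U) = (2*U)/(-1 + U) = 2*U/(-1 + U))
-204*g(D(O(B(1)))) = -204/(2*(-6)/(-1 - 6)) = -204/(2*(-6)/(-7)) = -204/(2*(-6)*(-1/7)) = -204/12/7 = -204*7/12 = -119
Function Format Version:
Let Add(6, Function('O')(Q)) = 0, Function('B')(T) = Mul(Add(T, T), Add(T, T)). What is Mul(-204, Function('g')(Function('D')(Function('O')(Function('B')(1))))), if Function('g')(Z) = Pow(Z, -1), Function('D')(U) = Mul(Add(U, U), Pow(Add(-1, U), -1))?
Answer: -119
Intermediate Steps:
Function('B')(T) = Mul(4, Pow(T, 2)) (Function('B')(T) = Mul(Mul(2, T), Mul(2, T)) = Mul(4, Pow(T, 2)))
Function('O')(Q) = -6 (Function('O')(Q) = Add(-6, 0) = -6)
Function('D')(U) = Mul(2, U, Pow(Add(-1, U), -1)) (Function('D')(U) = Mul(Mul(2, U), Pow(Add(-1, U), -1)) = Mul(2, U, Pow(Add(-1, U), -1)))
Mul(-204, Function('g')(Function('D')(Function('O')(Function('B')(1))))) = Mul(-204, Pow(Mul(2, -6, Pow(Add(-1, -6), -1)), -1)) = Mul(-204, Pow(Mul(2, -6, Pow(-7, -1)), -1)) = Mul(-204, Pow(Mul(2, -6, Rational(-1, 7)), -1)) = Mul(-204, Pow(Rational(12, 7), -1)) = Mul(-204, Rational(7, 12)) = -119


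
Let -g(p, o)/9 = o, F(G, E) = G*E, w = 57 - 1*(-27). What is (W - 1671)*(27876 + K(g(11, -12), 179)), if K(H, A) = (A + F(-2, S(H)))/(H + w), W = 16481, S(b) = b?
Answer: 39632707775/96 ≈ 4.1284e+8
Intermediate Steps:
w = 84 (w = 57 + 27 = 84)
F(G, E) = E*G
g(p, o) = -9*o
K(H, A) = (A - 2*H)/(84 + H) (K(H, A) = (A + H*(-2))/(H + 84) = (A - 2*H)/(84 + H))
(W - 1671)*(27876 + K(g(11, -12), 179)) = (16481 - 1671)*(27876 + (179 - (-18)*(-12))/(84 - 9*(-12))) = 14810*(27876 + (179 - 2*108)/(84 + 108)) = 14810*(27876 + (179 - 216)/192) = 14810*(27876 + (1/192)*(-37)) = 14810*(27876 - 37/192) = 14810*(5352155/192) = 39632707775/96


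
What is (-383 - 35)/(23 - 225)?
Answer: 209/101 ≈ 2.0693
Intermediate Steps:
(-383 - 35)/(23 - 225) = -418/(-202) = -418*(-1/202) = 209/101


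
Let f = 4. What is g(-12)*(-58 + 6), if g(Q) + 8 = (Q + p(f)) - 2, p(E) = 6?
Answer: 832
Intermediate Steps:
g(Q) = -4 + Q (g(Q) = -8 + ((Q + 6) - 2) = -8 + ((6 + Q) - 2) = -8 + (4 + Q) = -4 + Q)
g(-12)*(-58 + 6) = (-4 - 12)*(-58 + 6) = -16*(-52) = 832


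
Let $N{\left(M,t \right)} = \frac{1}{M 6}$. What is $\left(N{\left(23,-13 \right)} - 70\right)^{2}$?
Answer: $\frac{93296281}{19044} \approx 4899.0$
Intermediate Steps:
$N{\left(M,t \right)} = \frac{1}{6 M}$
$\left(N{\left(23,-13 \right)} - 70\right)^{2} = \left(\frac{1}{6 \cdot 23} - 70\right)^{2} = \left(\frac{1}{6} \cdot \frac{1}{23} - 70\right)^{2} = \left(\frac{1}{138} - 70\right)^{2} = \left(- \frac{9659}{138}\right)^{2} = \frac{93296281}{19044}$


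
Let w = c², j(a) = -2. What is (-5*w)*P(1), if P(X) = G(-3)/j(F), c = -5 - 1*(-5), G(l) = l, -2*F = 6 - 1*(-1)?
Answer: 0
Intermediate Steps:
F = -7/2 (F = -(6 - 1*(-1))/2 = -(6 + 1)/2 = -½*7 = -7/2 ≈ -3.5000)
c = 0 (c = -5 + 5 = 0)
P(X) = 3/2 (P(X) = -3/(-2) = -3*(-½) = 3/2)
w = 0 (w = 0² = 0)
(-5*w)*P(1) = -5*0*(3/2) = 0*(3/2) = 0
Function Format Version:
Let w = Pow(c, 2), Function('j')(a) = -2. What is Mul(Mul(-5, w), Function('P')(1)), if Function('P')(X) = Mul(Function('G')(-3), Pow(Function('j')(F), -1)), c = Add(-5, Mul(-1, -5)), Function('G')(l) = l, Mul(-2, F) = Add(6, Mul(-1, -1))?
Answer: 0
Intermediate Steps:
F = Rational(-7, 2) (F = Mul(Rational(-1, 2), Add(6, Mul(-1, -1))) = Mul(Rational(-1, 2), Add(6, 1)) = Mul(Rational(-1, 2), 7) = Rational(-7, 2) ≈ -3.5000)
c = 0 (c = Add(-5, 5) = 0)
Function('P')(X) = Rational(3, 2) (Function('P')(X) = Mul(-3, Pow(-2, -1)) = Mul(-3, Rational(-1, 2)) = Rational(3, 2))
w = 0 (w = Pow(0, 2) = 0)
Mul(Mul(-5, w), Function('P')(1)) = Mul(Mul(-5, 0), Rational(3, 2)) = Mul(0, Rational(3, 2)) = 0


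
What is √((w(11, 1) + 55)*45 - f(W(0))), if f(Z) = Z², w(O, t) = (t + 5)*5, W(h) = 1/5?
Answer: 2*√23906/5 ≈ 61.846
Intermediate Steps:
W(h) = ⅕
w(O, t) = 25 + 5*t (w(O, t) = (5 + t)*5 = 25 + 5*t)
√((w(11, 1) + 55)*45 - f(W(0))) = √(((25 + 5*1) + 55)*45 - (⅕)²) = √(((25 + 5) + 55)*45 - 1*1/25) = √((30 + 55)*45 - 1/25) = √(85*45 - 1/25) = √(3825 - 1/25) = √(95624/25) = 2*√23906/5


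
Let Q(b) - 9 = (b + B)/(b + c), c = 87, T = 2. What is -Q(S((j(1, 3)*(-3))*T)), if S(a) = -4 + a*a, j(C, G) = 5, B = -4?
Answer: -9739/983 ≈ -9.9074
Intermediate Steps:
S(a) = -4 + a²
Q(b) = 9 + (-4 + b)/(87 + b) (Q(b) = 9 + (b - 4)/(b + 87) = 9 + (-4 + b)/(87 + b))
-Q(S((j(1, 3)*(-3))*T)) = -(779 + 10*(-4 + ((5*(-3))*2)²))/(87 + (-4 + ((5*(-3))*2)²)) = -(779 + 10*(-4 + (-15*2)²))/(87 + (-4 + (-15*2)²)) = -(779 + 10*(-4 + (-30)²))/(87 + (-4 + (-30)²)) = -(779 + 10*(-4 + 900))/(87 + (-4 + 900)) = -(779 + 10*896)/(87 + 896) = -(779 + 8960)/983 = -9739/983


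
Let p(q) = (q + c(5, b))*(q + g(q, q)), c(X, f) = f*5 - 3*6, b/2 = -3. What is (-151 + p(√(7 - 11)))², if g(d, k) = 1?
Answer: 32373 + 38164*I ≈ 32373.0 + 38164.0*I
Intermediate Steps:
b = -6 (b = 2*(-3) = -6)
c(X, f) = -18 + 5*f (c(X, f) = 5*f - 18 = -18 + 5*f)
p(q) = (1 + q)*(-48 + q) (p(q) = (q + (-18 + 5*(-6)))*(q + 1) = (q + (-18 - 30))*(1 + q) = (q - 48)*(1 + q) = (-48 + q)*(1 + q) = (1 + q)*(-48 + q))
(-151 + p(√(7 - 11)))² = (-151 + (-48 + (√(7 - 11))² - 47*√(7 - 11)))² = (-151 + (-48 + (√(-4))² - 94*I))² = (-151 + (-48 + (2*I)² - 94*I))² = (-151 + (-48 - 4 - 94*I))² = (-151 + (-52 - 94*I))² = (-203 - 94*I)²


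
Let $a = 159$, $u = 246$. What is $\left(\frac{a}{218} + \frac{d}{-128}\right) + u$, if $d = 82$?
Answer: $\frac{1716715}{6976} \approx 246.09$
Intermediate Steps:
$\left(\frac{a}{218} + \frac{d}{-128}\right) + u = \left(\frac{159}{218} + \frac{82}{-128}\right) + 246 = \left(159 \cdot \frac{1}{218} + 82 \left(- \frac{1}{128}\right)\right) + 246 = \left(\frac{159}{218} - \frac{41}{64}\right) + 246 = \frac{619}{6976} + 246 = \frac{1716715}{6976}$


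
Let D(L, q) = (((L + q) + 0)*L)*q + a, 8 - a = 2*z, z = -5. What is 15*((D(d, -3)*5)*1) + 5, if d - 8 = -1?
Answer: -4945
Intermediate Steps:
d = 7 (d = 8 - 1 = 7)
a = 18 (a = 8 - 2*(-5) = 8 - 1*(-10) = 8 + 10 = 18)
D(L, q) = 18 + L*q*(L + q) (D(L, q) = (((L + q) + 0)*L)*q + 18 = ((L + q)*L)*q + 18 = (L*(L + q))*q + 18 = L*q*(L + q) + 18 = 18 + L*q*(L + q))
15*((D(d, -3)*5)*1) + 5 = 15*(((18 + 7*(-3)**2 - 3*7**2)*5)*1) + 5 = 15*(((18 + 7*9 - 3*49)*5)*1) + 5 = 15*(((18 + 63 - 147)*5)*1) + 5 = 15*(-66*5*1) + 5 = 15*(-330*1) + 5 = 15*(-330) + 5 = -4950 + 5 = -4945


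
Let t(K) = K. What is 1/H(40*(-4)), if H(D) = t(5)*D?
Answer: -1/800 ≈ -0.0012500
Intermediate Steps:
H(D) = 5*D
1/H(40*(-4)) = 1/(5*(40*(-4))) = 1/(5*(-160)) = 1/(-800) = -1/800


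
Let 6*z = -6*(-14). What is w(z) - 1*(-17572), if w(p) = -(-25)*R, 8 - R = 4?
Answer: 17672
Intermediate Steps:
R = 4 (R = 8 - 1*4 = 8 - 4 = 4)
z = 14 (z = (-6*(-14))/6 = (⅙)*84 = 14)
w(p) = 100 (w(p) = -(-25)*4 = -5*(-20) = 100)
w(z) - 1*(-17572) = 100 - 1*(-17572) = 100 + 17572 = 17672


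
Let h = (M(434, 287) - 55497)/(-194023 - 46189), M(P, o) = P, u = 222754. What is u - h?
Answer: 53508128785/240212 ≈ 2.2275e+5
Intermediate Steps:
h = 55063/240212 (h = (434 - 55497)/(-194023 - 46189) = -55063/(-240212) = -55063*(-1/240212) = 55063/240212 ≈ 0.22923)
u - h = 222754 - 1*55063/240212 = 222754 - 55063/240212 = 53508128785/240212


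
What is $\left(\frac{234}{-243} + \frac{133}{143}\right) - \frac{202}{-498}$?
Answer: $\frac{119446}{320463} \approx 0.37273$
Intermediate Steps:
$\left(\frac{234}{-243} + \frac{133}{143}\right) - \frac{202}{-498} = \left(234 \left(- \frac{1}{243}\right) + 133 \cdot \frac{1}{143}\right) - - \frac{101}{249} = \left(- \frac{26}{27} + \frac{133}{143}\right) + \frac{101}{249} = - \frac{127}{3861} + \frac{101}{249} = \frac{119446}{320463}$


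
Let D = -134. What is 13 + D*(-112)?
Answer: 15021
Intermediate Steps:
13 + D*(-112) = 13 - 134*(-112) = 13 + 15008 = 15021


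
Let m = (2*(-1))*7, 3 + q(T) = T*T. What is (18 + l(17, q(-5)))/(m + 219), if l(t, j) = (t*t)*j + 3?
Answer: 6379/205 ≈ 31.117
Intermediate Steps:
q(T) = -3 + T**2 (q(T) = -3 + T*T = -3 + T**2)
l(t, j) = 3 + j*t**2 (l(t, j) = t**2*j + 3 = j*t**2 + 3 = 3 + j*t**2)
m = -14 (m = -2*7 = -14)
(18 + l(17, q(-5)))/(m + 219) = (18 + (3 + (-3 + (-5)**2)*17**2))/(-14 + 219) = (18 + (3 + (-3 + 25)*289))/205 = (18 + (3 + 22*289))*(1/205) = (18 + (3 + 6358))*(1/205) = (18 + 6361)*(1/205) = 6379*(1/205) = 6379/205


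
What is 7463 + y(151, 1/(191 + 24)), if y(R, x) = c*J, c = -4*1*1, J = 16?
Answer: 7399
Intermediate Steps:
c = -4 (c = -4*1 = -4)
y(R, x) = -64 (y(R, x) = -4*16 = -64)
7463 + y(151, 1/(191 + 24)) = 7463 - 64 = 7399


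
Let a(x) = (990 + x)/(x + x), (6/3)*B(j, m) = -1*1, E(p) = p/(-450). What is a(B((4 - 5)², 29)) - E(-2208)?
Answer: -149161/150 ≈ -994.41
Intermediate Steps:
E(p) = -p/450 (E(p) = p*(-1/450) = -p/450)
B(j, m) = -½ (B(j, m) = (-1*1)/2 = (½)*(-1) = -½)
a(x) = (990 + x)/(2*x) (a(x) = (990 + x)/((2*x)) = (990 + x)*(1/(2*x)) = (990 + x)/(2*x))
a(B((4 - 5)², 29)) - E(-2208) = (990 - ½)/(2*(-½)) - (-1)*(-2208)/450 = (½)*(-2)*(1979/2) - 1*368/75 = -1979/2 - 368/75 = -149161/150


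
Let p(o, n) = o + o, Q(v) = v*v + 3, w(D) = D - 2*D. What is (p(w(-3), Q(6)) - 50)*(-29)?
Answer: 1276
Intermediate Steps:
w(D) = -D
Q(v) = 3 + v**2 (Q(v) = v**2 + 3 = 3 + v**2)
p(o, n) = 2*o
(p(w(-3), Q(6)) - 50)*(-29) = (2*(-1*(-3)) - 50)*(-29) = (2*3 - 50)*(-29) = (6 - 50)*(-29) = -44*(-29) = 1276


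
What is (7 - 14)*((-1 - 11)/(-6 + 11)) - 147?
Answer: -651/5 ≈ -130.20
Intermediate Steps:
(7 - 14)*((-1 - 11)/(-6 + 11)) - 147 = -(-84)/5 - 147 = -7*(-12/5) - 147 = 84/5 - 147 = -651/5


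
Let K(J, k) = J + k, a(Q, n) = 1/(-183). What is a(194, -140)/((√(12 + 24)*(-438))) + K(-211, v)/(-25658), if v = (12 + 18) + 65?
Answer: 27906421/6169773996 ≈ 0.0045231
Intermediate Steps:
a(Q, n) = -1/183
v = 95 (v = 30 + 65 = 95)
a(194, -140)/((√(12 + 24)*(-438))) + K(-211, v)/(-25658) = -(-1/(438*√(12 + 24)))/183 + (-211 + 95)/(-25658) = -1/(183*(√36*(-438))) - 116*(-1/25658) = -1/(183*(6*(-438))) + 58/12829 = -1/183/(-2628) + 58/12829 = -1/183*(-1/2628) + 58/12829 = 1/480924 + 58/12829 = 27906421/6169773996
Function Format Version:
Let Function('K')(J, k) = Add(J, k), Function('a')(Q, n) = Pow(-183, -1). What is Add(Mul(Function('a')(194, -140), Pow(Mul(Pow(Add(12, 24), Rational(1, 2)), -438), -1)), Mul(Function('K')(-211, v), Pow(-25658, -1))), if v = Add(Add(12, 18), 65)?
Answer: Rational(27906421, 6169773996) ≈ 0.0045231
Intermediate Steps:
Function('a')(Q, n) = Rational(-1, 183)
v = 95 (v = Add(30, 65) = 95)
Add(Mul(Function('a')(194, -140), Pow(Mul(Pow(Add(12, 24), Rational(1, 2)), -438), -1)), Mul(Function('K')(-211, v), Pow(-25658, -1))) = Add(Mul(Rational(-1, 183), Pow(Mul(Pow(Add(12, 24), Rational(1, 2)), -438), -1)), Mul(Add(-211, 95), Pow(-25658, -1))) = Add(Mul(Rational(-1, 183), Pow(Mul(Pow(36, Rational(1, 2)), -438), -1)), Mul(-116, Rational(-1, 25658))) = Add(Mul(Rational(-1, 183), Pow(Mul(6, -438), -1)), Rational(58, 12829)) = Add(Mul(Rational(-1, 183), Pow(-2628, -1)), Rational(58, 12829)) = Add(Mul(Rational(-1, 183), Rational(-1, 2628)), Rational(58, 12829)) = Add(Rational(1, 480924), Rational(58, 12829)) = Rational(27906421, 6169773996)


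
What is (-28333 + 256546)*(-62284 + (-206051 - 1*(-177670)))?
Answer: -20690931645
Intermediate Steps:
(-28333 + 256546)*(-62284 + (-206051 - 1*(-177670))) = 228213*(-62284 + (-206051 + 177670)) = 228213*(-62284 - 28381) = 228213*(-90665) = -20690931645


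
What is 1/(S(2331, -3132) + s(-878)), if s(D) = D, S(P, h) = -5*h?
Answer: 1/14782 ≈ 6.7650e-5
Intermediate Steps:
1/(S(2331, -3132) + s(-878)) = 1/(-5*(-3132) - 878) = 1/(15660 - 878) = 1/14782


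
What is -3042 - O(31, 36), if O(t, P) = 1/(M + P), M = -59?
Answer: -69965/23 ≈ -3042.0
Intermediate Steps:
O(t, P) = 1/(-59 + P)
-3042 - O(31, 36) = -3042 - 1/(-59 + 36) = -3042 - 1/(-23) = -3042 - 1*(-1/23) = -3042 + 1/23 = -69965/23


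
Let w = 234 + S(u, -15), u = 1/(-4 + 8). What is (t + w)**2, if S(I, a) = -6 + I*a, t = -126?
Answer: 154449/16 ≈ 9653.1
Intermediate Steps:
u = 1/4 ≈ 0.25000
w = 897/4 (w = 234 + (-6 + (1/4)*(-15)) = 234 + (-6 - 15/4) = 234 - 39/4 = 897/4 ≈ 224.25)
(t + w)**2 = (-126 + 897/4)**2 = (393/4)**2 = 154449/16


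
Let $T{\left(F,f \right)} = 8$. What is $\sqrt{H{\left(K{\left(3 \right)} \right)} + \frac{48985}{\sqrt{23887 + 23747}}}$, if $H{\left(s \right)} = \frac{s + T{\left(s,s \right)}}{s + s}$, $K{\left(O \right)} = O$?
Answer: $\frac{\sqrt{4159829586 + 2333351490 \sqrt{47634}}}{47634} \approx 15.042$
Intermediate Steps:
$H{\left(s \right)} = \frac{8 + s}{2 s}$ ($H{\left(s \right)} = \frac{s + 8}{s + s} = \frac{8 + s}{2 s}$)
$\sqrt{H{\left(K{\left(3 \right)} \right)} + \frac{48985}{\sqrt{23887 + 23747}}} = \sqrt{\frac{8 + 3}{2 \cdot 3} + \frac{48985}{\sqrt{23887 + 23747}}} = \sqrt{\frac{1}{2} \cdot \frac{1}{3} \cdot 11 + \frac{48985}{\sqrt{47634}}} = \sqrt{\frac{11}{6} + 48985 \frac{\sqrt{47634}}{47634}} = \sqrt{\frac{11}{6} + \frac{48985 \sqrt{47634}}{47634}}$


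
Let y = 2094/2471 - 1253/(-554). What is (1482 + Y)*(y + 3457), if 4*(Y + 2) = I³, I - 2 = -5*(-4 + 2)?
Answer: 4528247989612/684467 ≈ 6.6157e+6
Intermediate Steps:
I = 12 (I = 2 - 5*(-4 + 2) = 2 - 5*(-2) = 2 + 10 = 12)
y = 4256239/1368934 (y = 2094*(1/2471) - 1253*(-1/554) = 2094/2471 + 1253/554 = 4256239/1368934 ≈ 3.1092)
Y = 430 (Y = -2 + (¼)*12³ = -2 + (¼)*1728 = -2 + 432 = 430)
(1482 + Y)*(y + 3457) = (1482 + 430)*(4256239/1368934 + 3457) = 1912*(4736661077/1368934) = 4528247989612/684467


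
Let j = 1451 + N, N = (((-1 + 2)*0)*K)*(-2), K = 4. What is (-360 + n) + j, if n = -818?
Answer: 273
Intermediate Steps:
N = 0 (N = (((-1 + 2)*0)*4)*(-2) = ((1*0)*4)*(-2) = (0*4)*(-2) = 0*(-2) = 0)
j = 1451 (j = 1451 + 0 = 1451)
(-360 + n) + j = (-360 - 818) + 1451 = -1178 + 1451 = 273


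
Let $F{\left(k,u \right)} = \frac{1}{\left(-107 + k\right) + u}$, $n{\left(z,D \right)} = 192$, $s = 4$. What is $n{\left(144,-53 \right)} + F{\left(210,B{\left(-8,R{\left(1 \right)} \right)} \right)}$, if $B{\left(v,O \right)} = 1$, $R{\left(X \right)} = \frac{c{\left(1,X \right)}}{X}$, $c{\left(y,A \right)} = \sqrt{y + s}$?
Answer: $\frac{19969}{104} \approx 192.01$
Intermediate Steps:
$c{\left(y,A \right)} = \sqrt{4 + y}$ ($c{\left(y,A \right)} = \sqrt{y + 4} = \sqrt{4 + y}$)
$R{\left(X \right)} = \frac{\sqrt{5}}{X}$ ($R{\left(X \right)} = \frac{\sqrt{4 + 1}}{X} = \frac{\sqrt{5}}{X}$)
$F{\left(k,u \right)} = \frac{1}{-107 + k + u}$
$n{\left(144,-53 \right)} + F{\left(210,B{\left(-8,R{\left(1 \right)} \right)} \right)} = 192 + \frac{1}{-107 + 210 + 1} = 192 + \frac{1}{104} = \frac{19969}{104}$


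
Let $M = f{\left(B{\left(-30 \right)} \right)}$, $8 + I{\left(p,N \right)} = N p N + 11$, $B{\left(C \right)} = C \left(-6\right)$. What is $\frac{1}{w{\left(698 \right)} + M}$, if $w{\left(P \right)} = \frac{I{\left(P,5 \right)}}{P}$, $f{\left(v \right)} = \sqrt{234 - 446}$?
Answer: $\frac{12182194}{407894457} - \frac{974408 i \sqrt{53}}{407894457} \approx 0.029866 - 0.017391 i$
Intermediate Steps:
$B{\left(C \right)} = - 6 C$
$I{\left(p,N \right)} = 3 + p N^{2}$ ($I{\left(p,N \right)} = -8 + \left(N p N + 11\right) = -8 + \left(p N^{2} + 11\right) = -8 + \left(11 + p N^{2}\right) = 3 + p N^{2}$)
$f{\left(v \right)} = 2 i \sqrt{53}$ ($f{\left(v \right)} = \sqrt{-212} = 2 i \sqrt{53}$)
$w{\left(P \right)} = \frac{3 + 25 P}{P}$ ($w{\left(P \right)} = \frac{3 + P 5^{2}}{P} = \frac{3 + P 25}{P} = \frac{3 + 25 P}{P}$)
$M = 2 i \sqrt{53} \approx 14.56 i$
$\frac{1}{w{\left(698 \right)} + M} = \frac{1}{\left(25 + \frac{3}{698}\right) + 2 i \sqrt{53}} = \frac{1}{\frac{17453}{698} + 2 i \sqrt{53}}$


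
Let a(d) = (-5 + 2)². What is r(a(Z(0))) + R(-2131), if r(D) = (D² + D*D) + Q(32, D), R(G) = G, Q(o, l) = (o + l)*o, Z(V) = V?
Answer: -657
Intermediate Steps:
Q(o, l) = o*(l + o) (Q(o, l) = (l + o)*o = o*(l + o))
a(d) = 9 (a(d) = (-3)² = 9)
r(D) = 1024 + 2*D² + 32*D (r(D) = (D² + D*D) + 32*(D + 32) = (D² + D²) + 32*(32 + D) = 2*D² + (1024 + 32*D) = 1024 + 2*D² + 32*D)
r(a(Z(0))) + R(-2131) = (1024 + 2*9² + 32*9) - 2131 = (1024 + 2*81 + 288) - 2131 = (1024 + 162 + 288) - 2131 = 1474 - 2131 = -657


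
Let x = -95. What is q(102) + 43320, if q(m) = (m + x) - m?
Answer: 43225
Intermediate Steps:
q(m) = -95 (q(m) = (m - 95) - m = (-95 + m) - m = -95)
q(102) + 43320 = -95 + 43320 = 43225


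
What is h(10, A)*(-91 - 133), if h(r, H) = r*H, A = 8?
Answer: -17920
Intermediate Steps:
h(r, H) = H*r
h(10, A)*(-91 - 133) = (8*10)*(-91 - 133) = 80*(-224) = -17920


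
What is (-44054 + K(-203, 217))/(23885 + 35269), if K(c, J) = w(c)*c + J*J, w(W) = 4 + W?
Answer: 21716/29577 ≈ 0.73422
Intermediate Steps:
K(c, J) = J² + c*(4 + c) (K(c, J) = (4 + c)*c + J*J = c*(4 + c) + J² = J² + c*(4 + c))
(-44054 + K(-203, 217))/(23885 + 35269) = (-44054 + (217² - 203*(4 - 203)))/(23885 + 35269) = (-44054 + (47089 - 203*(-199)))/59154 = (-44054 + (47089 + 40397))*(1/59154) = (-44054 + 87486)*(1/59154) = 43432*(1/59154) = 21716/29577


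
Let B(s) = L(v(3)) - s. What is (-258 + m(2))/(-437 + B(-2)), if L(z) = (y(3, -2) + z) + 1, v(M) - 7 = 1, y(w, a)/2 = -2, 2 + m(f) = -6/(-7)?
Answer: 907/1505 ≈ 0.60266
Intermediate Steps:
m(f) = -8/7 (m(f) = -2 - 6/(-7) = -2 - 6*(-⅐) = -2 + 6/7 = -8/7)
y(w, a) = -4 (y(w, a) = 2*(-2) = -4)
v(M) = 8 (v(M) = 7 + 1 = 8)
L(z) = -3 + z (L(z) = (-4 + z) + 1 = -3 + z)
B(s) = 5 - s (B(s) = (-3 + 8) - s = 5 - s)
(-258 + m(2))/(-437 + B(-2)) = (-258 - 8/7)/(-437 + (5 - 1*(-2))) = -1814/(7*(-437 + (5 + 2))) = -1814/(7*(-437 + 7)) = -1814/7/(-430) = -1814/7*(-1/430) = 907/1505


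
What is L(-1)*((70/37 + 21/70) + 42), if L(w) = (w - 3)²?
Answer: 130808/185 ≈ 707.07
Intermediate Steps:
L(w) = (-3 + w)²
L(-1)*((70/37 + 21/70) + 42) = (-3 - 1)²*((70/37 + 21/70) + 42) = (-4)²*((70*(1/37) + 21*(1/70)) + 42) = 16*((70/37 + 3/10) + 42) = 16*(811/370 + 42) = 16*(16351/370) = 130808/185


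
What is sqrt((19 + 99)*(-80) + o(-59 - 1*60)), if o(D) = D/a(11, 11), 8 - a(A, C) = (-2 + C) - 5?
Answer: I*sqrt(37879)/2 ≈ 97.313*I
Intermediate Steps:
a(A, C) = 15 - C (a(A, C) = 8 - ((-2 + C) - 5) = 8 - (-7 + C) = 8 + (7 - C) = 15 - C)
o(D) = D/4 (o(D) = D/(15 - 1*11) = D/(15 - 11) = D/4)
sqrt((19 + 99)*(-80) + o(-59 - 1*60)) = sqrt((19 + 99)*(-80) + (-59 - 1*60)/4) = sqrt(118*(-80) + (-59 - 60)/4) = sqrt(-9440 + (1/4)*(-119)) = sqrt(-9440 - 119/4) = sqrt(-37879/4) = I*sqrt(37879)/2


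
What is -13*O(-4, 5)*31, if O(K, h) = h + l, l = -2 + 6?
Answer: -3627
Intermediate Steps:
l = 4
O(K, h) = 4 + h (O(K, h) = h + 4 = 4 + h)
-13*O(-4, 5)*31 = -13*(4 + 5)*31 = -13*9*31 = -117*31 = -3627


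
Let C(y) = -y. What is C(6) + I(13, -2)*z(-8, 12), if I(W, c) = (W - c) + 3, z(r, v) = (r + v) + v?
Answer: 282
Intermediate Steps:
z(r, v) = r + 2*v
I(W, c) = 3 + W - c
C(6) + I(13, -2)*z(-8, 12) = -1*6 + (3 + 13 - 1*(-2))*(-8 + 2*12) = -6 + (3 + 13 + 2)*(-8 + 24) = -6 + 18*16 = -6 + 288 = 282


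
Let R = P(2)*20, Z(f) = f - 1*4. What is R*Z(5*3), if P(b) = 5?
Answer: 1100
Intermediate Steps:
Z(f) = -4 + f (Z(f) = f - 4 = -4 + f)
R = 100 (R = 5*20 = 100)
R*Z(5*3) = 100*(-4 + 5*3) = 100*(-4 + 15) = 100*11 = 1100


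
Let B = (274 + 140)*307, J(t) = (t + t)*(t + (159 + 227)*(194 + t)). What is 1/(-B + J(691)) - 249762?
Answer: -118120662973607/472932884 ≈ -2.4976e+5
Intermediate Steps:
J(t) = 2*t*(74884 + 387*t) (J(t) = (2*t)*(t + 386*(194 + t)) = (2*t)*(t + (74884 + 386*t)) = (2*t)*(74884 + 387*t) = 2*t*(74884 + 387*t))
B = 127098 (B = 414*307 = 127098)
1/(-B + J(691)) - 249762 = 1/(-1*127098 + 2*691*(74884 + 387*691)) - 249762 = 1/(-127098 + 2*691*(74884 + 267417)) - 249762 = 1/(-127098 + 2*691*342301) - 249762 = 1/(-127098 + 473059982) - 249762 = 1/472932884 - 249762 = -118120662973607/472932884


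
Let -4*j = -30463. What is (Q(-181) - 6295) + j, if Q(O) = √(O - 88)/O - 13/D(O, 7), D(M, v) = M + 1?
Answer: 59437/45 - I*√269/181 ≈ 1320.8 - 0.090614*I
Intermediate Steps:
j = 30463/4 (j = -¼*(-30463) = 30463/4 ≈ 7615.8)
D(M, v) = 1 + M
Q(O) = -13/(1 + O) + √(-88 + O)/O (Q(O) = √(O - 88)/O - 13/(1 + O) = √(-88 + O)/O - 13/(1 + O) = -13/(1 + O) + √(-88 + O)/O)
(Q(-181) - 6295) + j = ((-13*(-181) + √(-88 - 181)*(1 - 181))/((-181)*(1 - 181)) - 6295) + 30463/4 = (-1/181*(2353 + √(-269)*(-180))/(-180) - 6295) + 30463/4 = (-1/181*(-1/180)*(2353 + (I*√269)*(-180)) - 6295) + 30463/4 = (-1/181*(-1/180)*(2353 - 180*I*√269) - 6295) + 30463/4 = ((13/180 - I*√269/181) - 6295) + 30463/4 = (-1133087/180 - I*√269/181) + 30463/4 = 59437/45 - I*√269/181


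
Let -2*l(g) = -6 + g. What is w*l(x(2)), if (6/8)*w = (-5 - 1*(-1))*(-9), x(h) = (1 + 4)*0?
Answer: 144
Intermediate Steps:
x(h) = 0 (x(h) = 5*0 = 0)
l(g) = 3 - g/2 (l(g) = -(-6 + g)/2 = 3 - g/2)
w = 48 (w = 4*((-5 - 1*(-1))*(-9))/3 = 4*((-5 + 1)*(-9))/3 = 4*(-4*(-9))/3 = (4/3)*36 = 48)
w*l(x(2)) = 48*(3 - ½*0) = 48*(3 + 0) = 48*3 = 144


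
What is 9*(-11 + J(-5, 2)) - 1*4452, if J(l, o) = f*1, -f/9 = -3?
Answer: -4308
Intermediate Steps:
f = 27 (f = -9*(-3) = 27)
J(l, o) = 27 (J(l, o) = 27*1 = 27)
9*(-11 + J(-5, 2)) - 1*4452 = 9*(-11 + 27) - 1*4452 = 9*16 - 4452 = 144 - 4452 = -4308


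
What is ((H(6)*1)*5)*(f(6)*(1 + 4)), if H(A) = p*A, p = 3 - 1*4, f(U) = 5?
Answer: -750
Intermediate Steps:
p = -1 (p = 3 - 4 = -1)
H(A) = -A
((H(6)*1)*5)*(f(6)*(1 + 4)) = ((-1*6*1)*5)*(5*(1 + 4)) = (-6*1*5)*(5*5) = -6*5*25 = -30*25 = -750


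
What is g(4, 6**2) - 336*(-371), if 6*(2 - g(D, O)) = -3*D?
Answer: 124660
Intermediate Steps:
g(D, O) = 2 + D/2 (g(D, O) = 2 - (-1)*D/2 = 2 + D/2)
g(4, 6**2) - 336*(-371) = (2 + (1/2)*4) - 336*(-371) = (2 + 2) + 124656 = 4 + 124656 = 124660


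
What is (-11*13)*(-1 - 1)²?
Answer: -572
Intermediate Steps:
(-11*13)*(-1 - 1)² = -143*(-2)² = -143*4 = -572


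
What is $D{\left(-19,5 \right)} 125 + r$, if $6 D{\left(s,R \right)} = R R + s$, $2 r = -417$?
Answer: $- \frac{167}{2} \approx -83.5$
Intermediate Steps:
$r = - \frac{417}{2}$ ($r = \frac{1}{2} \left(-417\right) = - \frac{417}{2} \approx -208.5$)
$D{\left(s,R \right)} = \frac{s}{6} + \frac{R^{2}}{6}$ ($D{\left(s,R \right)} = \frac{R R + s}{6} = \frac{R^{2} + s}{6} = \frac{s + R^{2}}{6} = \frac{s}{6} + \frac{R^{2}}{6}$)
$D{\left(-19,5 \right)} 125 + r = \left(\frac{1}{6} \left(-19\right) + \frac{5^{2}}{6}\right) 125 - \frac{417}{2} = \left(- \frac{19}{6} + \frac{1}{6} \cdot 25\right) 125 - \frac{417}{2} = \left(- \frac{19}{6} + \frac{25}{6}\right) 125 - \frac{417}{2} = 1 \cdot 125 - \frac{417}{2} = 125 - \frac{417}{2} = - \frac{167}{2}$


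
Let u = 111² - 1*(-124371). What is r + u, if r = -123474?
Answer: 13218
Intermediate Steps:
u = 136692 (u = 12321 + 124371 = 136692)
r + u = -123474 + 136692 = 13218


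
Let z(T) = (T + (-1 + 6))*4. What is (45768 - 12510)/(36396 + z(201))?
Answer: 16629/18610 ≈ 0.89355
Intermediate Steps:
z(T) = 20 + 4*T (z(T) = (T + 5)*4 = (5 + T)*4 = 20 + 4*T)
(45768 - 12510)/(36396 + z(201)) = (45768 - 12510)/(36396 + (20 + 4*201)) = 33258/(36396 + (20 + 804)) = 33258/(36396 + 824) = 33258/37220 = 33258*(1/37220) = 16629/18610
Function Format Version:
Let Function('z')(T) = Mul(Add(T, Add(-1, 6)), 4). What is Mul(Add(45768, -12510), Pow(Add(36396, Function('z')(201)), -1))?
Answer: Rational(16629, 18610) ≈ 0.89355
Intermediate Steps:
Function('z')(T) = Add(20, Mul(4, T)) (Function('z')(T) = Mul(Add(T, 5), 4) = Mul(Add(5, T), 4) = Add(20, Mul(4, T)))
Mul(Add(45768, -12510), Pow(Add(36396, Function('z')(201)), -1)) = Mul(Add(45768, -12510), Pow(Add(36396, Add(20, Mul(4, 201))), -1)) = Mul(33258, Pow(Add(36396, Add(20, 804)), -1)) = Mul(33258, Pow(Add(36396, 824), -1)) = Mul(33258, Pow(37220, -1)) = Mul(33258, Rational(1, 37220)) = Rational(16629, 18610)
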